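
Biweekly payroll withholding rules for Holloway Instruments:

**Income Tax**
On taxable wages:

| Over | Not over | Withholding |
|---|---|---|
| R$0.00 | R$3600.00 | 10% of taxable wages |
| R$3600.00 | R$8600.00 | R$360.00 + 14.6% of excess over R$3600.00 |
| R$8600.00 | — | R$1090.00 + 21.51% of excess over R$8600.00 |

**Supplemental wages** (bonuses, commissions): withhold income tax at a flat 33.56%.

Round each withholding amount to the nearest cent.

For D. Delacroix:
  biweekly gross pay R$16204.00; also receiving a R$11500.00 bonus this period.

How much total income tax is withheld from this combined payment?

Income Tax: taxable = R$16204.00
  R$1090.00 + 21.51% × (R$16204.00 − R$8600.00) = R$1090.00 + 21.51% × R$7604.00 = R$2725.62
Supplemental (33.56% flat on bonus): 33.56% × R$11500.00 = R$3859.40
Total income tax: R$2725.62 + R$3859.40 = R$6585.02

R$6585.02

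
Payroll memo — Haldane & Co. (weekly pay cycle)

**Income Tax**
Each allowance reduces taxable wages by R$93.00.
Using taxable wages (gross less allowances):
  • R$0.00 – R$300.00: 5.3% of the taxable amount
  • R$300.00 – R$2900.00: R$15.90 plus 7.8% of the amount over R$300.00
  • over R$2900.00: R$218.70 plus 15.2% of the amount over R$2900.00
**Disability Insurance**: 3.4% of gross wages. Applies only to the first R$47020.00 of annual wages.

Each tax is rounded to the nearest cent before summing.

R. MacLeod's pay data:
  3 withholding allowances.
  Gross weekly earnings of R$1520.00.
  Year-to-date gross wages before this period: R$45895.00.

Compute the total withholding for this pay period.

R$127.55

Income Tax: taxable = R$1520.00 − 3×R$93.00 = R$1241.00
  R$15.90 + 7.8% × (R$1241.00 − R$300.00) = R$15.90 + 7.8% × R$941.00 = R$89.30
Disability Insurance: cap R$47020.00 − YTD R$45895.00 = R$1125.00 subject; 3.4% × R$1125.00 = R$38.25
Total: R$89.30 + R$38.25 = R$127.55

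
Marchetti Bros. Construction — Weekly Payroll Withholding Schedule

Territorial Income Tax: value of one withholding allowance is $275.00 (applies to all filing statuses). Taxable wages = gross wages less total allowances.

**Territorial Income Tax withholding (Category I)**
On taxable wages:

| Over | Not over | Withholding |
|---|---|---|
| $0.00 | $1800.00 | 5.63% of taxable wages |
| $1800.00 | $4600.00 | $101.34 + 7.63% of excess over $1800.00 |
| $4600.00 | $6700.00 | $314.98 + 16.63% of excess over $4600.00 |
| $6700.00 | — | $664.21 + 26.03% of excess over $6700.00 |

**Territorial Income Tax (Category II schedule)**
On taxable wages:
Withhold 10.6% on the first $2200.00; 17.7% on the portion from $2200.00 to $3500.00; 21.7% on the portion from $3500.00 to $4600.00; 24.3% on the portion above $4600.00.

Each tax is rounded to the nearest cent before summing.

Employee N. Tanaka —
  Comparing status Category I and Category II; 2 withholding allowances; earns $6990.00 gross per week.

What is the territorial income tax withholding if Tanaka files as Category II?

Territorial Income Tax (Category II): taxable = $6990.00 − 2×$275.00 = $6440.00
  $702.00 + 24.3% × ($6440.00 − $4600.00) = $702.00 + 24.3% × $1840.00 = $1149.12

$1149.12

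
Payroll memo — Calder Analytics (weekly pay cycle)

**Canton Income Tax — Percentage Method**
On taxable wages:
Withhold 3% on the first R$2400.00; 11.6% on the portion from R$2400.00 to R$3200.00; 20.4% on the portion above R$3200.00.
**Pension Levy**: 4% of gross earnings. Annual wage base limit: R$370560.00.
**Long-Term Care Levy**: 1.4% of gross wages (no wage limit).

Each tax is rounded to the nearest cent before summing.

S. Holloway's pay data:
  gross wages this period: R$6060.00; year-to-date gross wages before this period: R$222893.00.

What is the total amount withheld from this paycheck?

Canton Income Tax: taxable = R$6060.00
  R$164.80 + 20.4% × (R$6060.00 − R$3200.00) = R$164.80 + 20.4% × R$2860.00 = R$748.24
Pension Levy: 4% × R$6060.00 = R$242.40
Long-Term Care Levy: 1.4% × R$6060.00 = R$84.84
Total: R$748.24 + R$242.40 + R$84.84 = R$1075.48

R$1075.48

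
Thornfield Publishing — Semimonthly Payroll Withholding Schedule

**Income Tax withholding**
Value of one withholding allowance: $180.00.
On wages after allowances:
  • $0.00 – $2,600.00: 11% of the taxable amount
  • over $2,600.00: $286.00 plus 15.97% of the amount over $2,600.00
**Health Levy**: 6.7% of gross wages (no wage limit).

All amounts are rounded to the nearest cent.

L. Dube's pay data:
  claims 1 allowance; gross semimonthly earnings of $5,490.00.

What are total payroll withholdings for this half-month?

Income Tax: taxable = $5,490.00 − 1×$180.00 = $5,310.00
  $286.00 + 15.97% × ($5,310.00 − $2,600.00) = $286.00 + 15.97% × $2,710.00 = $718.79
Health Levy: 6.7% × $5,490.00 = $367.83
Total: $718.79 + $367.83 = $1,086.62

$1,086.62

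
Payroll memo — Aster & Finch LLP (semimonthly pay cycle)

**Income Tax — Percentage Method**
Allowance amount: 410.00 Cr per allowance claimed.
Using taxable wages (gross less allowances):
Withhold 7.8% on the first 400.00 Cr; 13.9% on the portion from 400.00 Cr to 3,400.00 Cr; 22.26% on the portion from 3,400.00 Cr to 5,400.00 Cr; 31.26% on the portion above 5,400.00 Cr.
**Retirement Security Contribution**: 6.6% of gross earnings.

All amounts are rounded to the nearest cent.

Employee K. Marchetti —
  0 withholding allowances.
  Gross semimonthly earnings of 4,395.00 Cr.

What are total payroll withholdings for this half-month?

959.76 Cr

Income Tax: taxable = 4,395.00 Cr
  448.20 Cr + 22.26% × (4,395.00 Cr − 3,400.00 Cr) = 448.20 Cr + 22.26% × 995.00 Cr = 669.69 Cr
Retirement Security Contribution: 6.6% × 4,395.00 Cr = 290.07 Cr
Total: 669.69 Cr + 290.07 Cr = 959.76 Cr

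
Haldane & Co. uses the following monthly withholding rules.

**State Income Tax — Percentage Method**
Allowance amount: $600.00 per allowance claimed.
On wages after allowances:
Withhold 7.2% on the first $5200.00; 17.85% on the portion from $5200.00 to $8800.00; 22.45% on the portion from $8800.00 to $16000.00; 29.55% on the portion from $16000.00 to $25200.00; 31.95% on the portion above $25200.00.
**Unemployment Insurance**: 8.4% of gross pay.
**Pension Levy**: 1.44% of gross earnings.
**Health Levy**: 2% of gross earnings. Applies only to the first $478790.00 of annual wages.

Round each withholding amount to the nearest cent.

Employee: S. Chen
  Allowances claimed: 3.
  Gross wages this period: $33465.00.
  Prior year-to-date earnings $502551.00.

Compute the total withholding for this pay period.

State Income Tax: taxable = $33465.00 − 3×$600.00 = $31665.00
  $5352.00 + 31.95% × ($31665.00 − $25200.00) = $5352.00 + 31.95% × $6465.00 = $7417.57
Unemployment Insurance: 8.4% × $33465.00 = $2811.06
Pension Levy: 1.44% × $33465.00 = $481.90
Health Levy: YTD $502551.00 ≥ cap $478790.00 → $0.00
Total: $7417.57 + $2811.06 + $481.90 + $0.00 = $10710.53

$10710.53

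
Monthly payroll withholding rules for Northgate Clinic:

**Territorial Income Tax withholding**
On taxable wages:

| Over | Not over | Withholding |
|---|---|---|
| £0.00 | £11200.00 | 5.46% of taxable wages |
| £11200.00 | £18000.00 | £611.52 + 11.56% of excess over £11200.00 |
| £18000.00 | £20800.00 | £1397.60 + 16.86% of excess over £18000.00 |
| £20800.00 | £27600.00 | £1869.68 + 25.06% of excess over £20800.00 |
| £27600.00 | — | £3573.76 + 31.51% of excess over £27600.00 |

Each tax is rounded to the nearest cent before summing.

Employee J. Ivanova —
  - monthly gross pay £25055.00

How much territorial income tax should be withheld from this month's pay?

£2935.98

Territorial Income Tax: taxable = £25055.00
  £1869.68 + 25.06% × (£25055.00 − £20800.00) = £1869.68 + 25.06% × £4255.00 = £2935.98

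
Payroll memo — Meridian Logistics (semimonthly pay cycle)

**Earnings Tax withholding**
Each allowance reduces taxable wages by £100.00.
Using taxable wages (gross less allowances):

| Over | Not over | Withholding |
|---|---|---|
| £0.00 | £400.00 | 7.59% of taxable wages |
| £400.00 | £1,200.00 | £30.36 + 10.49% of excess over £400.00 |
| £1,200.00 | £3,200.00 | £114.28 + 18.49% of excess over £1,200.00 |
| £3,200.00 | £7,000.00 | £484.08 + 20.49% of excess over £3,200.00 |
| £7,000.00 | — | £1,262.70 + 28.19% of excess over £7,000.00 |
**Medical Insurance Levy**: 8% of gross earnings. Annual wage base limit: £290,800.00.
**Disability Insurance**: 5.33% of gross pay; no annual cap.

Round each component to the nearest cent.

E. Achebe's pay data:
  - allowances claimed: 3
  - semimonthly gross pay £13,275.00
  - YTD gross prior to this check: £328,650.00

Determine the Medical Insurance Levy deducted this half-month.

Medical Insurance Levy: YTD £328,650.00 ≥ cap £290,800.00 → £0.00

£0.00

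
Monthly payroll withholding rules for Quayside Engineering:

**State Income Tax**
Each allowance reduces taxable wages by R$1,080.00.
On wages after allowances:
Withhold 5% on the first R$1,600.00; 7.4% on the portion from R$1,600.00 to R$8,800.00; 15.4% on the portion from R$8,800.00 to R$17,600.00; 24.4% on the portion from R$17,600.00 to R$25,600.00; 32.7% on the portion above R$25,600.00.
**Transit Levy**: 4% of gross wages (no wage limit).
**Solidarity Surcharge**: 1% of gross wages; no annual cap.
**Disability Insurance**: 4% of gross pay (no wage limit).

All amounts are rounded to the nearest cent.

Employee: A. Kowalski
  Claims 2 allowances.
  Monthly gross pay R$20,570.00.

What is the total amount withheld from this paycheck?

R$4,016.94

State Income Tax: taxable = R$20,570.00 − 2×R$1,080.00 = R$18,410.00
  R$1,968.00 + 24.4% × (R$18,410.00 − R$17,600.00) = R$1,968.00 + 24.4% × R$810.00 = R$2,165.64
Transit Levy: 4% × R$20,570.00 = R$822.80
Solidarity Surcharge: 1% × R$20,570.00 = R$205.70
Disability Insurance: 4% × R$20,570.00 = R$822.80
Total: R$2,165.64 + R$822.80 + R$205.70 + R$822.80 = R$4,016.94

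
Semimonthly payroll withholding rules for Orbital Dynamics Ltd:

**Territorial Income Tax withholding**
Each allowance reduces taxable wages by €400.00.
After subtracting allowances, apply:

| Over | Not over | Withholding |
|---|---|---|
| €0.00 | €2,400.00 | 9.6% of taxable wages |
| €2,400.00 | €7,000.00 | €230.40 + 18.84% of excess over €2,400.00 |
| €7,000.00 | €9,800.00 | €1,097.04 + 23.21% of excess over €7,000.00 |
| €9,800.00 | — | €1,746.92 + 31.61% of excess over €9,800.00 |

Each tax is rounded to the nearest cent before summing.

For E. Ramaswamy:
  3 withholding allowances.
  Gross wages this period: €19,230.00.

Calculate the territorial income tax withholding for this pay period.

€4,348.42

Territorial Income Tax: taxable = €19,230.00 − 3×€400.00 = €18,030.00
  €1,746.92 + 31.61% × (€18,030.00 − €9,800.00) = €1,746.92 + 31.61% × €8,230.00 = €4,348.42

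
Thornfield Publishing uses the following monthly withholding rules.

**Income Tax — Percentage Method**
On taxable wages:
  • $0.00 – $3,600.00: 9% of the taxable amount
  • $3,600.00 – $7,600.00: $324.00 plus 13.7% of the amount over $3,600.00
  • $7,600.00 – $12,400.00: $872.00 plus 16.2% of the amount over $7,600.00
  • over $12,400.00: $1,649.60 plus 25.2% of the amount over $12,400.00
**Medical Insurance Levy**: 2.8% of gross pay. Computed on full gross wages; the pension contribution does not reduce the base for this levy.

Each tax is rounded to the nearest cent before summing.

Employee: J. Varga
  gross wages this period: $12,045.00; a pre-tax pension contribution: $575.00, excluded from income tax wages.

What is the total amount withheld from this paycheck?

$1,836.20

Income Tax: taxable = $12,045.00 − $575.00 = $11,470.00
  $872.00 + 16.2% × ($11,470.00 − $7,600.00) = $872.00 + 16.2% × $3,870.00 = $1,498.94
Medical Insurance Levy: 2.8% × $12,045.00 = $337.26
Total: $1,498.94 + $337.26 = $1,836.20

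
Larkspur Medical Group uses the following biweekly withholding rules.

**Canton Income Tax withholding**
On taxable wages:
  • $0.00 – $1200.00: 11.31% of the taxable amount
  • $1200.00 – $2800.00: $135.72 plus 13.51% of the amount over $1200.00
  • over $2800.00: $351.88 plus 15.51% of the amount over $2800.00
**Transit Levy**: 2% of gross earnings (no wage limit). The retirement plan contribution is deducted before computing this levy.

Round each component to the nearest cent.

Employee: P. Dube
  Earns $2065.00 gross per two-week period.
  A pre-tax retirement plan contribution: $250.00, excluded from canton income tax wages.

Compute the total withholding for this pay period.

$255.11

Canton Income Tax: taxable = $2065.00 − $250.00 = $1815.00
  $135.72 + 13.51% × ($1815.00 − $1200.00) = $135.72 + 13.51% × $615.00 = $218.81
Transit Levy: 2% × $1815.00 = $36.30
Total: $218.81 + $36.30 = $255.11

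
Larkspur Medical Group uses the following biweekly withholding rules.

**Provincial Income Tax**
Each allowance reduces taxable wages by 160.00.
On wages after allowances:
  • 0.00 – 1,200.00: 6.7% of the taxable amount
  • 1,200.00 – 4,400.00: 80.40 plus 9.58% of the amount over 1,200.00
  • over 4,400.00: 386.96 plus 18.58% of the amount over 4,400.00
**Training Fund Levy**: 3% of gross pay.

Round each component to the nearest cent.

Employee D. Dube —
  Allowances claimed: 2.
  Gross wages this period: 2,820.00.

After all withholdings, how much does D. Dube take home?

2,530.46

Provincial Income Tax: taxable = 2,820.00 − 2×160.00 = 2,500.00
  80.40 + 9.58% × (2,500.00 − 1,200.00) = 80.40 + 9.58% × 1,300.00 = 204.94
Training Fund Levy: 3% × 2,820.00 = 84.60
Total withheld: 204.94 + 84.60 = 289.54
Net pay: 2,820.00 − 289.54 = 2,530.46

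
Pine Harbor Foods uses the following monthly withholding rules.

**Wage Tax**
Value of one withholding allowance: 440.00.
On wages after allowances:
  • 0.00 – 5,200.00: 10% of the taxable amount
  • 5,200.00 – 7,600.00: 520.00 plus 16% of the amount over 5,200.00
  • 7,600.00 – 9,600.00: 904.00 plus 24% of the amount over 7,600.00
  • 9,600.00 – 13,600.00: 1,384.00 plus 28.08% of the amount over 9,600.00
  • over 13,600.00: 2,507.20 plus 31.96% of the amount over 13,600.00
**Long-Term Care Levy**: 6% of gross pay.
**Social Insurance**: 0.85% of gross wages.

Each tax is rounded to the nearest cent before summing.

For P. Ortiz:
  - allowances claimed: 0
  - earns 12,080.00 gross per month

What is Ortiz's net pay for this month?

Wage Tax: taxable = 12,080.00
  1,384.00 + 28.08% × (12,080.00 − 9,600.00) = 1,384.00 + 28.08% × 2,480.00 = 2,080.38
Long-Term Care Levy: 6% × 12,080.00 = 724.80
Social Insurance: 0.85% × 12,080.00 = 102.68
Total withheld: 2,080.38 + 724.80 + 102.68 = 2,907.86
Net pay: 12,080.00 − 2,907.86 = 9,172.14

9,172.14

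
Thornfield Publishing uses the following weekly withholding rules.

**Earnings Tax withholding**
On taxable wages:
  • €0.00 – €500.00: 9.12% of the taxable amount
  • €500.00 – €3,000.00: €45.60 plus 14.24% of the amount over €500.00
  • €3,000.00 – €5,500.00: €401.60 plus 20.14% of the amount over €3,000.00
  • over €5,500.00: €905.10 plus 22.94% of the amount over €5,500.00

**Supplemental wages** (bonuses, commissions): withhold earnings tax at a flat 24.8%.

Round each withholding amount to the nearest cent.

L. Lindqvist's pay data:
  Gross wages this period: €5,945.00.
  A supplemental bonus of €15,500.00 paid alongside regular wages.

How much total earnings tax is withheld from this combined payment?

€4,851.18

Earnings Tax: taxable = €5,945.00
  €905.10 + 22.94% × (€5,945.00 − €5,500.00) = €905.10 + 22.94% × €445.00 = €1,007.18
Supplemental (24.8% flat on bonus): 24.8% × €15,500.00 = €3,844.00
Total earnings tax: €1,007.18 + €3,844.00 = €4,851.18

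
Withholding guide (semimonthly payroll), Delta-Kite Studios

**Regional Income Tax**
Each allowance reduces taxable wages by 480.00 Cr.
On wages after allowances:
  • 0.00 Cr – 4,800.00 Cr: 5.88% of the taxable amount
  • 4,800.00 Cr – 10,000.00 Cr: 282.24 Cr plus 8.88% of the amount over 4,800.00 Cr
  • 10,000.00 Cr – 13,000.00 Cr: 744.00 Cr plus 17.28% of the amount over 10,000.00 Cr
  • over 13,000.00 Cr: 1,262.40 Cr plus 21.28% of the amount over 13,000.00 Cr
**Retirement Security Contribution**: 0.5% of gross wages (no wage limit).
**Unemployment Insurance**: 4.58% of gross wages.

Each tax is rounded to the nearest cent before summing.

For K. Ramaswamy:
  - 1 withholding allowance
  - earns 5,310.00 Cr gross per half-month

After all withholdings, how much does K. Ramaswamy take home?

Regional Income Tax: taxable = 5,310.00 Cr − 1×480.00 Cr = 4,830.00 Cr
  282.24 Cr + 8.88% × (4,830.00 Cr − 4,800.00 Cr) = 282.24 Cr + 8.88% × 30.00 Cr = 284.90 Cr
Retirement Security Contribution: 0.5% × 5,310.00 Cr = 26.55 Cr
Unemployment Insurance: 4.58% × 5,310.00 Cr = 243.20 Cr
Total withheld: 284.90 Cr + 26.55 Cr + 243.20 Cr = 554.65 Cr
Net pay: 5,310.00 Cr − 554.65 Cr = 4,755.35 Cr

4,755.35 Cr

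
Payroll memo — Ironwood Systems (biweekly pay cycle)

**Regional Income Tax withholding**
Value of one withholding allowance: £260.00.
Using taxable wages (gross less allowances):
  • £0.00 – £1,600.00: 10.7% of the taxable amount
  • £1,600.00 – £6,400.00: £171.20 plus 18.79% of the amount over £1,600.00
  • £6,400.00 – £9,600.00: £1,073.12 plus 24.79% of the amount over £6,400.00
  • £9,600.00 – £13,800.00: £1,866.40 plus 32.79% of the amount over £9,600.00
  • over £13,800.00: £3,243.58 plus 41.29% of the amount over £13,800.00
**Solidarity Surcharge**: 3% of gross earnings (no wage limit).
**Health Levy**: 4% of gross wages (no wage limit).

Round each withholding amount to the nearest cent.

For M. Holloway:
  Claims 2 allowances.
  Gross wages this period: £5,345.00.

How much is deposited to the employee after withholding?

Regional Income Tax: taxable = £5,345.00 − 2×£260.00 = £4,825.00
  £171.20 + 18.79% × (£4,825.00 − £1,600.00) = £171.20 + 18.79% × £3,225.00 = £777.18
Solidarity Surcharge: 3% × £5,345.00 = £160.35
Health Levy: 4% × £5,345.00 = £213.80
Total withheld: £777.18 + £160.35 + £213.80 = £1,151.33
Net pay: £5,345.00 − £1,151.33 = £4,193.67

£4,193.67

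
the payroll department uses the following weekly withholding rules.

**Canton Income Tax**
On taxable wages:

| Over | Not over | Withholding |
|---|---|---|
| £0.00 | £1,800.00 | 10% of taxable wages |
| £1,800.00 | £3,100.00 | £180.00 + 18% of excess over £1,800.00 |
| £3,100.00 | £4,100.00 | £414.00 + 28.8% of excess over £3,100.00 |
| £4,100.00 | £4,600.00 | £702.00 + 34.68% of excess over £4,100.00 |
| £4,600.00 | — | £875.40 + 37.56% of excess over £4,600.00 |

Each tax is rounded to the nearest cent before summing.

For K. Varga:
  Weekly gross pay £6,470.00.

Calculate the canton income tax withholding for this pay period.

£1,577.77

Canton Income Tax: taxable = £6,470.00
  £875.40 + 37.56% × (£6,470.00 − £4,600.00) = £875.40 + 37.56% × £1,870.00 = £1,577.77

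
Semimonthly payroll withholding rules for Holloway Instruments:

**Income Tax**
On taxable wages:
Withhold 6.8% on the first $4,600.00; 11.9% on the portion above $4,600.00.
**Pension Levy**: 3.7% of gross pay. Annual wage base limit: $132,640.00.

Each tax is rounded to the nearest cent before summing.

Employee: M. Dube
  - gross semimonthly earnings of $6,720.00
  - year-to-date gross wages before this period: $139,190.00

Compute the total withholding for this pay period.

$565.08

Income Tax: taxable = $6,720.00
  $312.80 + 11.9% × ($6,720.00 − $4,600.00) = $312.80 + 11.9% × $2,120.00 = $565.08
Pension Levy: YTD $139,190.00 ≥ cap $132,640.00 → $0.00
Total: $565.08 + $0.00 = $565.08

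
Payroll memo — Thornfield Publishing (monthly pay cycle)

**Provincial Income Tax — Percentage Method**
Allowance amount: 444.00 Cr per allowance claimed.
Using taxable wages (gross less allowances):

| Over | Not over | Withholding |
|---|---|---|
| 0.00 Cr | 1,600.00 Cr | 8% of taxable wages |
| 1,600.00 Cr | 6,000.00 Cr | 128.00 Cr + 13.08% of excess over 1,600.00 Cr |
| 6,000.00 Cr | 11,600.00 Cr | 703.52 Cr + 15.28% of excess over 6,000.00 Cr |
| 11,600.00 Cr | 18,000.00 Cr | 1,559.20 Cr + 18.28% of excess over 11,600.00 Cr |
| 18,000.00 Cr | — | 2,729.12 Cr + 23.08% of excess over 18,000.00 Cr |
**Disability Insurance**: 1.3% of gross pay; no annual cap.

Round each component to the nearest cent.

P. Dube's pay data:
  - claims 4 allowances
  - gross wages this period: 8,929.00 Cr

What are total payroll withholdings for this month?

Provincial Income Tax: taxable = 8,929.00 Cr − 4×444.00 Cr = 7,153.00 Cr
  703.52 Cr + 15.28% × (7,153.00 Cr − 6,000.00 Cr) = 703.52 Cr + 15.28% × 1,153.00 Cr = 879.70 Cr
Disability Insurance: 1.3% × 8,929.00 Cr = 116.08 Cr
Total: 879.70 Cr + 116.08 Cr = 995.78 Cr

995.78 Cr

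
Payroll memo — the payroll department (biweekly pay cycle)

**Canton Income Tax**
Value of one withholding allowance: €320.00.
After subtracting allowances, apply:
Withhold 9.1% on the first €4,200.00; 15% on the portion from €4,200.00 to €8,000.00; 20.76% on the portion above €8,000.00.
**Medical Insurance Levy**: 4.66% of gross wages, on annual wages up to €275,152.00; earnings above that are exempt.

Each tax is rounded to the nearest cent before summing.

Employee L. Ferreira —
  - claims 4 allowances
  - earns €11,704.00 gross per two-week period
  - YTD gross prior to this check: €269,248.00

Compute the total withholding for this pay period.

€1,730.55

Canton Income Tax: taxable = €11,704.00 − 4×€320.00 = €10,424.00
  €952.20 + 20.76% × (€10,424.00 − €8,000.00) = €952.20 + 20.76% × €2,424.00 = €1,455.42
Medical Insurance Levy: cap €275,152.00 − YTD €269,248.00 = €5,904.00 subject; 4.66% × €5,904.00 = €275.13
Total: €1,455.42 + €275.13 = €1,730.55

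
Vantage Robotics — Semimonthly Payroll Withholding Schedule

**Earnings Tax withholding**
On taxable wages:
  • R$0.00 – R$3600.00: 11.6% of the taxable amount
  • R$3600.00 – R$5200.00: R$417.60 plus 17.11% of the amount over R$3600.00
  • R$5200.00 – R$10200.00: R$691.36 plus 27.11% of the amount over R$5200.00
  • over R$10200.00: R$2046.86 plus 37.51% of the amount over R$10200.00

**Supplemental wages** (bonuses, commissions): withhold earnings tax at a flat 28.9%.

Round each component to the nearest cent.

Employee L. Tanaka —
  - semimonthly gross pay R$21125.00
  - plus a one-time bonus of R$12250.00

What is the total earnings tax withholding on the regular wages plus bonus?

R$9685.08

Earnings Tax: taxable = R$21125.00
  R$2046.86 + 37.51% × (R$21125.00 − R$10200.00) = R$2046.86 + 37.51% × R$10925.00 = R$6144.83
Supplemental (28.9% flat on bonus): 28.9% × R$12250.00 = R$3540.25
Total earnings tax: R$6144.83 + R$3540.25 = R$9685.08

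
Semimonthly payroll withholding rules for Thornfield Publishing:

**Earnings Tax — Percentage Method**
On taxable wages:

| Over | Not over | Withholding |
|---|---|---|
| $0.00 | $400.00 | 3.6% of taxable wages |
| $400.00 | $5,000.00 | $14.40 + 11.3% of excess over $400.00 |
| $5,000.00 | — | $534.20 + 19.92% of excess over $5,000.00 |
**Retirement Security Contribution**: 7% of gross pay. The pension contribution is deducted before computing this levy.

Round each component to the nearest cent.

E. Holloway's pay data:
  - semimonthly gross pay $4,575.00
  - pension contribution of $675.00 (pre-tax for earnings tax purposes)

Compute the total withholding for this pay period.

$682.90

Earnings Tax: taxable = $4,575.00 − $675.00 = $3,900.00
  $14.40 + 11.3% × ($3,900.00 − $400.00) = $14.40 + 11.3% × $3,500.00 = $409.90
Retirement Security Contribution: 7% × $3,900.00 = $273.00
Total: $409.90 + $273.00 = $682.90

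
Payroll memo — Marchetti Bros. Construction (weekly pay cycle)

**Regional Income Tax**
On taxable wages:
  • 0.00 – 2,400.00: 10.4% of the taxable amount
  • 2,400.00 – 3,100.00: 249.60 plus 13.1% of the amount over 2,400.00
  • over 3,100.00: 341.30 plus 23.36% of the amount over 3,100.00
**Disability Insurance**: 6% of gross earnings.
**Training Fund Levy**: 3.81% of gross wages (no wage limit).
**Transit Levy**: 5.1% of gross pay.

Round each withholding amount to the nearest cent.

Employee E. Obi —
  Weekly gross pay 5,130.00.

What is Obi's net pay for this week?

3,549.61

Regional Income Tax: taxable = 5,130.00
  341.30 + 23.36% × (5,130.00 − 3,100.00) = 341.30 + 23.36% × 2,030.00 = 815.51
Disability Insurance: 6% × 5,130.00 = 307.80
Training Fund Levy: 3.81% × 5,130.00 = 195.45
Transit Levy: 5.1% × 5,130.00 = 261.63
Total withheld: 815.51 + 307.80 + 195.45 + 261.63 = 1,580.39
Net pay: 5,130.00 − 1,580.39 = 3,549.61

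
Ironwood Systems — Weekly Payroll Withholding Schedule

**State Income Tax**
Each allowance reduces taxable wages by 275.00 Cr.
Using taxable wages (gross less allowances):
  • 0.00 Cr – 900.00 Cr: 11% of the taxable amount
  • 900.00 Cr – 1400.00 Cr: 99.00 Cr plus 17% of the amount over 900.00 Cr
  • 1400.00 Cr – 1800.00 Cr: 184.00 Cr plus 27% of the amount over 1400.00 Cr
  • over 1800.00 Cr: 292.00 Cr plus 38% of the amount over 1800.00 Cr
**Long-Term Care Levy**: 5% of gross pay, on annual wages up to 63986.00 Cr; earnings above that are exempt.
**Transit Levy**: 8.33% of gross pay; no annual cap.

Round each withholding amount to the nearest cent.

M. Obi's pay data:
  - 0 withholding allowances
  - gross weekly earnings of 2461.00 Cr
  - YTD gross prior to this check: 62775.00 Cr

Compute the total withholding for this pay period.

State Income Tax: taxable = 2461.00 Cr
  292.00 Cr + 38% × (2461.00 Cr − 1800.00 Cr) = 292.00 Cr + 38% × 661.00 Cr = 543.18 Cr
Long-Term Care Levy: cap 63986.00 Cr − YTD 62775.00 Cr = 1211.00 Cr subject; 5% × 1211.00 Cr = 60.55 Cr
Transit Levy: 8.33% × 2461.00 Cr = 205.00 Cr
Total: 543.18 Cr + 60.55 Cr + 205.00 Cr = 808.73 Cr

808.73 Cr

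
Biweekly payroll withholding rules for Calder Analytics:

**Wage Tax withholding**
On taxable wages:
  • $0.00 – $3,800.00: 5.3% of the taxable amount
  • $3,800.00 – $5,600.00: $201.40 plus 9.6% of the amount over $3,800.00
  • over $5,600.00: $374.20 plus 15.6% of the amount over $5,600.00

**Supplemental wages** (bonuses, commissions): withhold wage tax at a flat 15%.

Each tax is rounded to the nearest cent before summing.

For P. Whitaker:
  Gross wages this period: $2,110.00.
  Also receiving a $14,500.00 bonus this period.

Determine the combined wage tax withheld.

$2,286.83

Wage Tax: taxable = $2,110.00
  5.3% × $2,110.00 = $111.83
Supplemental (15% flat on bonus): 15% × $14,500.00 = $2,175.00
Total wage tax: $111.83 + $2,175.00 = $2,286.83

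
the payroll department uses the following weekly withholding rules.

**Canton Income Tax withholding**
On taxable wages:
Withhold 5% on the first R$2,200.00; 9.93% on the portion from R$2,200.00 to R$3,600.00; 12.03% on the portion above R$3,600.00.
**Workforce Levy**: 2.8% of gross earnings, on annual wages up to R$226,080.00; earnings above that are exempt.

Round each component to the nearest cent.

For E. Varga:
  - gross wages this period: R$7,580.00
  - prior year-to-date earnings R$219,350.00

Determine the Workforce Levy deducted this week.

Workforce Levy: cap R$226,080.00 − YTD R$219,350.00 = R$6,730.00 subject; 2.8% × R$6,730.00 = R$188.44

R$188.44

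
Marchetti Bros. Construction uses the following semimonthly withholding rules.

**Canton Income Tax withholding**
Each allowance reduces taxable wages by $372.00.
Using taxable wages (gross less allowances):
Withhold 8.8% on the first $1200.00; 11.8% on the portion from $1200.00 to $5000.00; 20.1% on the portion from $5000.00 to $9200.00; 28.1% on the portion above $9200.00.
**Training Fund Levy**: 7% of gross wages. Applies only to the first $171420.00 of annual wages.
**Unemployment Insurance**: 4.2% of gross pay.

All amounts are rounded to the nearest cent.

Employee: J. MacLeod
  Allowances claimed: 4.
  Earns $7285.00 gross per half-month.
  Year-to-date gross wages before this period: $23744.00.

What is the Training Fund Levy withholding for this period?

$509.95

Training Fund Levy: 7% × $7285.00 = $509.95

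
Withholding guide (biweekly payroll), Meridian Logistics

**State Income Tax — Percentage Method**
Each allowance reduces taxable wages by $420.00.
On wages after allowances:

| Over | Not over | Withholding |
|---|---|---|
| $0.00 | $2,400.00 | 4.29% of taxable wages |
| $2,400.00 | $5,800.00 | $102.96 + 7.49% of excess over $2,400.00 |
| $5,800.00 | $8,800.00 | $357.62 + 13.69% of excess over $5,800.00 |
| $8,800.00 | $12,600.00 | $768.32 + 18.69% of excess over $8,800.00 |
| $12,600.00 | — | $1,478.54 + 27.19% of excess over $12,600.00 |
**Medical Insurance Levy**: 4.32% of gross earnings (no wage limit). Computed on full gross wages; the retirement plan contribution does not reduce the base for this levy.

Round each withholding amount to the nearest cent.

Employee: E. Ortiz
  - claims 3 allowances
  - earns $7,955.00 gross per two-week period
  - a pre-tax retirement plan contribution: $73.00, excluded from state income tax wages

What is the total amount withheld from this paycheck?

State Income Tax: taxable = $7,955.00 − $73.00 − 3×$420.00 = $6,622.00
  $357.62 + 13.69% × ($6,622.00 − $5,800.00) = $357.62 + 13.69% × $822.00 = $470.15
Medical Insurance Levy: 4.32% × $7,955.00 = $343.66
Total: $470.15 + $343.66 = $813.81

$813.81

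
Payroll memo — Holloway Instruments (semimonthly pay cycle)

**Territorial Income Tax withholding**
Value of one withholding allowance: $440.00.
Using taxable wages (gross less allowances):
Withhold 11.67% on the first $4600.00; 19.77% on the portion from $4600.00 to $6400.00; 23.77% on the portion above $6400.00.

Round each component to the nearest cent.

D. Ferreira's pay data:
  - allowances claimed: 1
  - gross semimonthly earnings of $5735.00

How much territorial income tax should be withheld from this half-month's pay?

$674.22

Territorial Income Tax: taxable = $5735.00 − 1×$440.00 = $5295.00
  $536.82 + 19.77% × ($5295.00 − $4600.00) = $536.82 + 19.77% × $695.00 = $674.22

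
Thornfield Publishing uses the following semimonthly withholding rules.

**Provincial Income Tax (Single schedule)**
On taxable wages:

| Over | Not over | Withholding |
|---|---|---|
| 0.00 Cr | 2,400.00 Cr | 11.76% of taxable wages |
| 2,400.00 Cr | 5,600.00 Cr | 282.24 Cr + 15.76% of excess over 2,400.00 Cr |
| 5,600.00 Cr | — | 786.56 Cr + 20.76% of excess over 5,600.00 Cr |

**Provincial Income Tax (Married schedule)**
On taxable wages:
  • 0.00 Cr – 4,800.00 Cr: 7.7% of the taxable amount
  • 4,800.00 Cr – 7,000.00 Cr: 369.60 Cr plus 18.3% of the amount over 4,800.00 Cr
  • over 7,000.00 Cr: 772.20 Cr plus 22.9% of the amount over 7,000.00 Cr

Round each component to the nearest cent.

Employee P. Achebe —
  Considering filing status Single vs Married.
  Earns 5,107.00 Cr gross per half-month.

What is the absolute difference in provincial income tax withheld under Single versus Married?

Provincial Income Tax (Single): taxable = 5,107.00 Cr
  282.24 Cr + 15.76% × (5,107.00 Cr − 2,400.00 Cr) = 282.24 Cr + 15.76% × 2,707.00 Cr = 708.86 Cr
Provincial Income Tax (Married): taxable = 5,107.00 Cr
  369.60 Cr + 18.3% × (5,107.00 Cr − 4,800.00 Cr) = 369.60 Cr + 18.3% × 307.00 Cr = 425.78 Cr
Difference: |708.86 Cr − 425.78 Cr| = 283.08 Cr (higher under Single)

283.08 Cr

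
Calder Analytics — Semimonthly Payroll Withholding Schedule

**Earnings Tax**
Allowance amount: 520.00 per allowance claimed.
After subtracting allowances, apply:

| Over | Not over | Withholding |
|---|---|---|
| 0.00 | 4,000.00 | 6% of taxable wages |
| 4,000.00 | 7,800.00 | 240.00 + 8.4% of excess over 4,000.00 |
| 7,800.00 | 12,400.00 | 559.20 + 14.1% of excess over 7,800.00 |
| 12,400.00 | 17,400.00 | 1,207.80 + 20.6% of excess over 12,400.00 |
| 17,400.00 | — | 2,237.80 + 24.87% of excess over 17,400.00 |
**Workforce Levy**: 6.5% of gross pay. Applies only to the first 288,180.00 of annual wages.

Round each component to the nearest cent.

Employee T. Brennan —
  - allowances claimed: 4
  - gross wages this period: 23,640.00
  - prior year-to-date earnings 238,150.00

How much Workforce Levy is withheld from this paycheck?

Workforce Levy: 6.5% × 23,640.00 = 1,536.60

1,536.60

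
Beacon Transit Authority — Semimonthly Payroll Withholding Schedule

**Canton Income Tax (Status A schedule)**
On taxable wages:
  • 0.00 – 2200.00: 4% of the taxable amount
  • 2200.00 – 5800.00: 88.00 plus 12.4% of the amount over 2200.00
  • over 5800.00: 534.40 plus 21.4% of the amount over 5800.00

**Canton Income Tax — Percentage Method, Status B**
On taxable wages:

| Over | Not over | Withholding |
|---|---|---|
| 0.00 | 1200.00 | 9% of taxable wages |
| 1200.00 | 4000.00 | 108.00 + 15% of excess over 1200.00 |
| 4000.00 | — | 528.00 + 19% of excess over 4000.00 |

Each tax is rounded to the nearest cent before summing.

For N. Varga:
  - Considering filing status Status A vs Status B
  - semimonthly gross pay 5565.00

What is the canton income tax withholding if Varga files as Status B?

Canton Income Tax (Status B): taxable = 5565.00
  528.00 + 19% × (5565.00 − 4000.00) = 528.00 + 19% × 1565.00 = 825.35

825.35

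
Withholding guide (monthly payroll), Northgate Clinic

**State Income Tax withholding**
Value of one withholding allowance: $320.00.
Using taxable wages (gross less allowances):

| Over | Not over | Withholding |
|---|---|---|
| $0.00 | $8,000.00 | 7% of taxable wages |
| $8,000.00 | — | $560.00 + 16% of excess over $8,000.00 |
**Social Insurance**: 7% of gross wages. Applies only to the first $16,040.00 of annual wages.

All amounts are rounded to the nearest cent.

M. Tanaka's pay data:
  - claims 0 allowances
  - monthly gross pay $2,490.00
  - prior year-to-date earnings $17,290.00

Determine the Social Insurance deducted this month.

Social Insurance: YTD $17,290.00 ≥ cap $16,040.00 → $0.00

$0.00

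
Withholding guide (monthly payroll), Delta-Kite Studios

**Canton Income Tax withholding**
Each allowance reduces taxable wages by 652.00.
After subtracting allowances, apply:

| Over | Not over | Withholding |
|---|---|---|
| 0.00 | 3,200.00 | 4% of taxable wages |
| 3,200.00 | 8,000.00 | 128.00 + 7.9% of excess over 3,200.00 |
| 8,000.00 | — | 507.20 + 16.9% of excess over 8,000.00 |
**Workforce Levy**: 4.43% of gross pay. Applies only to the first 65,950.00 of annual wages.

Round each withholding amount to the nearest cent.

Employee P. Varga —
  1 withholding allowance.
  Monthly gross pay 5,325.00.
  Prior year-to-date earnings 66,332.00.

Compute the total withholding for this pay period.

244.37

Canton Income Tax: taxable = 5,325.00 − 1×652.00 = 4,673.00
  128.00 + 7.9% × (4,673.00 − 3,200.00) = 128.00 + 7.9% × 1,473.00 = 244.37
Workforce Levy: YTD 66,332.00 ≥ cap 65,950.00 → 0.00
Total: 244.37 + 0.00 = 244.37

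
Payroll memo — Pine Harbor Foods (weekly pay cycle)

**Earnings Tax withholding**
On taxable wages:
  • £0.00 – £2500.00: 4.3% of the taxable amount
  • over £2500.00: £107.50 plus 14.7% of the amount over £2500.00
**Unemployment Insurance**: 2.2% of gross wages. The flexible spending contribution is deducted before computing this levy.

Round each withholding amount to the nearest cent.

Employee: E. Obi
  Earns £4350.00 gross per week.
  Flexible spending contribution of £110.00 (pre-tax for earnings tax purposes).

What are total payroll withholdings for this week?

Earnings Tax: taxable = £4350.00 − £110.00 = £4240.00
  £107.50 + 14.7% × (£4240.00 − £2500.00) = £107.50 + 14.7% × £1740.00 = £363.28
Unemployment Insurance: 2.2% × £4240.00 = £93.28
Total: £363.28 + £93.28 = £456.56

£456.56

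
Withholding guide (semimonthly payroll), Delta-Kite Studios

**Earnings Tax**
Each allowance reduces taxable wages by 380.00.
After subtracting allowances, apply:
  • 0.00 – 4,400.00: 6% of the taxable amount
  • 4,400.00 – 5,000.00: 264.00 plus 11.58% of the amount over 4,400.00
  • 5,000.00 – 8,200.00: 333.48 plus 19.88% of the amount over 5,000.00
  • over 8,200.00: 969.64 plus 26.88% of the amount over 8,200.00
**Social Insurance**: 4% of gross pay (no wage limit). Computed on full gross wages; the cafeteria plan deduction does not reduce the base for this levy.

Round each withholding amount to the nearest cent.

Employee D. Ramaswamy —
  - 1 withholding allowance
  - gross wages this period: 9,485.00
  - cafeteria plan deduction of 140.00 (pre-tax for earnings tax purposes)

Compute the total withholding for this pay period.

Earnings Tax: taxable = 9,485.00 − 140.00 − 1×380.00 = 8,965.00
  969.64 + 26.88% × (8,965.00 − 8,200.00) = 969.64 + 26.88% × 765.00 = 1,175.27
Social Insurance: 4% × 9,485.00 = 379.40
Total: 1,175.27 + 379.40 = 1,554.67

1,554.67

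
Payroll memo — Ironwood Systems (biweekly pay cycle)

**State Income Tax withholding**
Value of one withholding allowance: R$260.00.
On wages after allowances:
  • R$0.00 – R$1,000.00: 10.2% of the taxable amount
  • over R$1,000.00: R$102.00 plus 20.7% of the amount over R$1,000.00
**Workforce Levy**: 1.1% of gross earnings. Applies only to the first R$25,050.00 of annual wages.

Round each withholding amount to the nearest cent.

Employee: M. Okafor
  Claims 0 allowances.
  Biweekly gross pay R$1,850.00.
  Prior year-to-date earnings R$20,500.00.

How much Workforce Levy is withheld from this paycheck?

R$20.35

Workforce Levy: 1.1% × R$1,850.00 = R$20.35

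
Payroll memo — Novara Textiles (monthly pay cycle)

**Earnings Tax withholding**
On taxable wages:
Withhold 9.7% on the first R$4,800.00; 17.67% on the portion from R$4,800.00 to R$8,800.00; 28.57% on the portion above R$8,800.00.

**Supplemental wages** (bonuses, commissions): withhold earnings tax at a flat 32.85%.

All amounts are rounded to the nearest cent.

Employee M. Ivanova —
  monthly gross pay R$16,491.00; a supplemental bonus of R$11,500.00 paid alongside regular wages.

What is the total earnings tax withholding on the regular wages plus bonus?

Earnings Tax: taxable = R$16,491.00
  R$1,172.40 + 28.57% × (R$16,491.00 − R$8,800.00) = R$1,172.40 + 28.57% × R$7,691.00 = R$3,369.72
Supplemental (32.85% flat on bonus): 32.85% × R$11,500.00 = R$3,777.75
Total earnings tax: R$3,369.72 + R$3,777.75 = R$7,147.47

R$7,147.47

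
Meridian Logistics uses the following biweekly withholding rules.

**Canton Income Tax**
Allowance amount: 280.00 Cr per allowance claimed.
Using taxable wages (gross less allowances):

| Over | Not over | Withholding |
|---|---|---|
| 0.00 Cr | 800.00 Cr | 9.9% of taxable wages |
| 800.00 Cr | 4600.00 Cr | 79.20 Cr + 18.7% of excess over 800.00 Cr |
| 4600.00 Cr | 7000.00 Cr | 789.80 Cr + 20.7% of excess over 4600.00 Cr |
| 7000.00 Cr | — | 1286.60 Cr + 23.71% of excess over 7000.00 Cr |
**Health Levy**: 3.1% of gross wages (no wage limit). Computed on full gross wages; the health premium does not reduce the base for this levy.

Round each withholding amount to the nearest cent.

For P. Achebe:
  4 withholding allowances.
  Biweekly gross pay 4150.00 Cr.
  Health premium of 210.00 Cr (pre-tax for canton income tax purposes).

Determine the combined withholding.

585.59 Cr

Canton Income Tax: taxable = 4150.00 Cr − 210.00 Cr − 4×280.00 Cr = 2820.00 Cr
  79.20 Cr + 18.7% × (2820.00 Cr − 800.00 Cr) = 79.20 Cr + 18.7% × 2020.00 Cr = 456.94 Cr
Health Levy: 3.1% × 4150.00 Cr = 128.65 Cr
Total: 456.94 Cr + 128.65 Cr = 585.59 Cr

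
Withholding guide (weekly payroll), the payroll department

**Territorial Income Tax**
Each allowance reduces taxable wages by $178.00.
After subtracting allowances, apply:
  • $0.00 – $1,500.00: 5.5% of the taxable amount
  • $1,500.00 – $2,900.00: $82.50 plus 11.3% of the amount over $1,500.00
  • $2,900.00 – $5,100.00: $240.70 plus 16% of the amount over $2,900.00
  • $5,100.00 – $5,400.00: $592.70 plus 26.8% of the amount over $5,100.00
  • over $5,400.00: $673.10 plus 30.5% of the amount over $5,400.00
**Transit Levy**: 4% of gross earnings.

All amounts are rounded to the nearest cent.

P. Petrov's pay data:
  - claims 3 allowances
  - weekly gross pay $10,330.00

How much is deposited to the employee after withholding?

Territorial Income Tax: taxable = $10,330.00 − 3×$178.00 = $9,796.00
  $673.10 + 30.5% × ($9,796.00 − $5,400.00) = $673.10 + 30.5% × $4,396.00 = $2,013.88
Transit Levy: 4% × $10,330.00 = $413.20
Total withheld: $2,013.88 + $413.20 = $2,427.08
Net pay: $10,330.00 − $2,427.08 = $7,902.92

$7,902.92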